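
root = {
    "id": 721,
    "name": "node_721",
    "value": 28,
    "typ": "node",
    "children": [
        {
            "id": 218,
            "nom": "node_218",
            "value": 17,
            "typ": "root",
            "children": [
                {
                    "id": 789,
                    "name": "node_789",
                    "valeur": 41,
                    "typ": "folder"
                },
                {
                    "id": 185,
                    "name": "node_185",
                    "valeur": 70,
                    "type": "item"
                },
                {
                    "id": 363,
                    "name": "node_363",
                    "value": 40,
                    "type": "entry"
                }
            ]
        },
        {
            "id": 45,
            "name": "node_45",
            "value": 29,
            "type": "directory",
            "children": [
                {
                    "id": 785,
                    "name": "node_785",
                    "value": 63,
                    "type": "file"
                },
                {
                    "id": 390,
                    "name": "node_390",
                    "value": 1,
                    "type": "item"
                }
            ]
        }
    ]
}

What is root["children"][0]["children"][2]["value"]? 40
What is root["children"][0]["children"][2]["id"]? 363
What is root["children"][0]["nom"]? "node_218"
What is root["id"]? 721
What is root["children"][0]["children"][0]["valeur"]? 41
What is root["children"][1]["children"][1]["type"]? "item"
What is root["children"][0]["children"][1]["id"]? 185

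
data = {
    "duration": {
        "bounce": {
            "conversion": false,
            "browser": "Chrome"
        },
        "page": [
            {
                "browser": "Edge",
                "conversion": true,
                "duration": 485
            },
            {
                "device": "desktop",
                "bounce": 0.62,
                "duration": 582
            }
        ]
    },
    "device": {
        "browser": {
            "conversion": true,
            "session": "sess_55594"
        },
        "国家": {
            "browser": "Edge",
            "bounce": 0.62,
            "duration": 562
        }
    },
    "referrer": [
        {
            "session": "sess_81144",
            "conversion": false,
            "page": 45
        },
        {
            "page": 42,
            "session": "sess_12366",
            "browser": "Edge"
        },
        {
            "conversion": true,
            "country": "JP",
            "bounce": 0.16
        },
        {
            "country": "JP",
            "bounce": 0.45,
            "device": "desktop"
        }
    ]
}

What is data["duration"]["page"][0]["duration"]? 485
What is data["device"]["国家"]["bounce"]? 0.62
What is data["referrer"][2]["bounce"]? 0.16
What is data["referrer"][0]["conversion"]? False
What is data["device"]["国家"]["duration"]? 562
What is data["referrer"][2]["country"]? "JP"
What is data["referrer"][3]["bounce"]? 0.45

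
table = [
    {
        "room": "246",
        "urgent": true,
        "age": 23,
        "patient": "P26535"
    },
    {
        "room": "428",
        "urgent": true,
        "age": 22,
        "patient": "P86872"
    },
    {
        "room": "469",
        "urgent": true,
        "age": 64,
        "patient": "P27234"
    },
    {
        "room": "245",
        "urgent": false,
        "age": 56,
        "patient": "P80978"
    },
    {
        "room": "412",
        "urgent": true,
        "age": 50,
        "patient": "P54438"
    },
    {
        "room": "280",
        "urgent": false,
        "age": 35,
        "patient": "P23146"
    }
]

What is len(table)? 6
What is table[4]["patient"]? "P54438"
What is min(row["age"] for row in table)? 22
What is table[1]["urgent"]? True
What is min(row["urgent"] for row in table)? False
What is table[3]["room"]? "245"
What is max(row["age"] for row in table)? 64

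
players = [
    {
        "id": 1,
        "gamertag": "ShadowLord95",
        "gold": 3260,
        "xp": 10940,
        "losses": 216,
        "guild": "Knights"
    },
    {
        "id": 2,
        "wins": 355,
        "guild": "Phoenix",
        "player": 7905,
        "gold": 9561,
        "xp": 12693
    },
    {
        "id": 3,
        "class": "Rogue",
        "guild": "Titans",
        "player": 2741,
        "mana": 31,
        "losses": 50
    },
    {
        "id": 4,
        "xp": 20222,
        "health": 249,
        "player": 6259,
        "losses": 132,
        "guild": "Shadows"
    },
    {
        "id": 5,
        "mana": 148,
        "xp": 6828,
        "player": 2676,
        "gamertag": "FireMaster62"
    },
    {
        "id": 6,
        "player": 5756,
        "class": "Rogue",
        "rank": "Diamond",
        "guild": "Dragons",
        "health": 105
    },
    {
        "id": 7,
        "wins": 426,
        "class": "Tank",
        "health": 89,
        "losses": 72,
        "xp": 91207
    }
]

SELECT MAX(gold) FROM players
9561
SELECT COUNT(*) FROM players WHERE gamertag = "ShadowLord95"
1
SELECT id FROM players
[1, 2, 3, 4, 5, 6, 7]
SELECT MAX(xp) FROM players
91207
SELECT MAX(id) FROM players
7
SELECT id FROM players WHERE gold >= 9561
[2]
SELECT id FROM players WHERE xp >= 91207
[7]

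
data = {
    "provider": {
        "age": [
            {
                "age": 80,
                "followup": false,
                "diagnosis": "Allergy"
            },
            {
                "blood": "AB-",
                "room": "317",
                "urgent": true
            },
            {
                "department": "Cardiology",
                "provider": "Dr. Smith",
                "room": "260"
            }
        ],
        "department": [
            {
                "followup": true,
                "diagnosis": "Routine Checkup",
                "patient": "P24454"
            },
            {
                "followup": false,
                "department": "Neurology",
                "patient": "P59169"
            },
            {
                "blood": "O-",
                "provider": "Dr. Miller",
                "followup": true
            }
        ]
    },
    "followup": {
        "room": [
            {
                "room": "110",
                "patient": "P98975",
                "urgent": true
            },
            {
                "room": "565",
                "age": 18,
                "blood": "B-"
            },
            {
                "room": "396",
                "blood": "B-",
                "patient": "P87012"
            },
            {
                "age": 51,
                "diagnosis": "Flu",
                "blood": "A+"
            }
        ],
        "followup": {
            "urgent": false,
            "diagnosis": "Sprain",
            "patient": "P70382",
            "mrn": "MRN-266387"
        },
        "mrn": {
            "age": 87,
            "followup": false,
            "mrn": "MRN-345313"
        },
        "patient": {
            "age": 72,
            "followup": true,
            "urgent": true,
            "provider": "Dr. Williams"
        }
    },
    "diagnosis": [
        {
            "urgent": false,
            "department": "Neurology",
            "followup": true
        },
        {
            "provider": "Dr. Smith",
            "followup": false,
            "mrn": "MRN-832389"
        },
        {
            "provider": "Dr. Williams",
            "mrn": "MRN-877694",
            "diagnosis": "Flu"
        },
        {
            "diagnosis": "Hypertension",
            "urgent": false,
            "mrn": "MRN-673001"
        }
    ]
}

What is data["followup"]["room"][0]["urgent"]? True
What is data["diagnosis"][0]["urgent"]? False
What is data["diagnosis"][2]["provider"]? "Dr. Williams"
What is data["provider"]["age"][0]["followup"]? False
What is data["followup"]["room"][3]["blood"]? "A+"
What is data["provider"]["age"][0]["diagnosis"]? "Allergy"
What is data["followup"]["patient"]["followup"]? True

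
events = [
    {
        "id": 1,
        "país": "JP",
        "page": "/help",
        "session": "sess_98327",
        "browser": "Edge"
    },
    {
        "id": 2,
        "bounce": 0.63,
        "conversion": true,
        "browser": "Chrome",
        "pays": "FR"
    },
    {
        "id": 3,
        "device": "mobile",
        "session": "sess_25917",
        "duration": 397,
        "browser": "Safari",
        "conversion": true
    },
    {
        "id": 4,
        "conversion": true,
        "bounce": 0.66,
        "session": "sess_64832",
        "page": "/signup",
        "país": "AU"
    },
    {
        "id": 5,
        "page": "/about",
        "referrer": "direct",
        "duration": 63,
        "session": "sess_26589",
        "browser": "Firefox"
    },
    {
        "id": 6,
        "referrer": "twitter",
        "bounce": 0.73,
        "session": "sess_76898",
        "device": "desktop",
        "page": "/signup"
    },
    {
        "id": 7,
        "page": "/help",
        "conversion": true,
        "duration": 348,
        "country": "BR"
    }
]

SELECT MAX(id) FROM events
7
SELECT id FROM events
[1, 2, 3, 4, 5, 6, 7]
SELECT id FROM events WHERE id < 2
[1]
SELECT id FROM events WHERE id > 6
[7]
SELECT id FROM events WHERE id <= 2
[1, 2]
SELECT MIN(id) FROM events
1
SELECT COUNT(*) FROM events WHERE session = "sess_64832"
1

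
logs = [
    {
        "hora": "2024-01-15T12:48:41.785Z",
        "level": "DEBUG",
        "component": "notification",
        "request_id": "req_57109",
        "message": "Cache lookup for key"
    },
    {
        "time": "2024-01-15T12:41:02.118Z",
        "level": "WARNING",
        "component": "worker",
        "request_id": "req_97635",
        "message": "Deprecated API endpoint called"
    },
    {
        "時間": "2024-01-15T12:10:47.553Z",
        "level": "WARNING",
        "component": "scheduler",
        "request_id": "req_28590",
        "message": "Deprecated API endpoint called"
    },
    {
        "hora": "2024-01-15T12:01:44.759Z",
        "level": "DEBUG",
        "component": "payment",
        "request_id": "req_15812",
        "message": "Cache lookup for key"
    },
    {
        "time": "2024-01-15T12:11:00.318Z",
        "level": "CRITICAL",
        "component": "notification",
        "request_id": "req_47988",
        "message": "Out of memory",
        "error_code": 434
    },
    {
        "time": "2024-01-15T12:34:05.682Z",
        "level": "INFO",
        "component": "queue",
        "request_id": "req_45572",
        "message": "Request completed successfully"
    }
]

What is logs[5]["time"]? "2024-01-15T12:34:05.682Z"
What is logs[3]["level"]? "DEBUG"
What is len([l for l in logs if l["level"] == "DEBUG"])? 2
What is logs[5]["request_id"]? "req_45572"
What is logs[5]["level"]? "INFO"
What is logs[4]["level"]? "CRITICAL"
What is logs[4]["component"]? "notification"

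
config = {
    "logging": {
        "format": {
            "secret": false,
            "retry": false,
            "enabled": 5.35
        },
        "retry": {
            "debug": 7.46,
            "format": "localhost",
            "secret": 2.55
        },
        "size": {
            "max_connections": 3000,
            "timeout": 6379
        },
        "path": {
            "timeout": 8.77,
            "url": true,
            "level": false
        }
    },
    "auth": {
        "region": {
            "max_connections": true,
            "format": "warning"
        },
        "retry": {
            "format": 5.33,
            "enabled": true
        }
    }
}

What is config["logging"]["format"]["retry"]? False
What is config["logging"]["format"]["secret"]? False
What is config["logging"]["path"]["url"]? True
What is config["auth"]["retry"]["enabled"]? True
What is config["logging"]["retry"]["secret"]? 2.55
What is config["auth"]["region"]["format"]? "warning"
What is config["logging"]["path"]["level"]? False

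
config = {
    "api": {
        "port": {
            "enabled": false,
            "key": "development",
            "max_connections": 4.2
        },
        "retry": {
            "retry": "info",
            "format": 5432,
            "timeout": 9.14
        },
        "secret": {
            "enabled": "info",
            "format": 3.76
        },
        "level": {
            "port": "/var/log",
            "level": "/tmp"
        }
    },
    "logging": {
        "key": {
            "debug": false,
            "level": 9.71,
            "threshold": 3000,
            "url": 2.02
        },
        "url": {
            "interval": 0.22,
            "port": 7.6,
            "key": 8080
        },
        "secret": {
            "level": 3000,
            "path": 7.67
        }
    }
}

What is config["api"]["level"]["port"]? "/var/log"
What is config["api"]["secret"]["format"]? 3.76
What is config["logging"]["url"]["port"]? 7.6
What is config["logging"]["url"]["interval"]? 0.22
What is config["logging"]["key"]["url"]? 2.02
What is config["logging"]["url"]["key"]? 8080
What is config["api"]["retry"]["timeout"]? 9.14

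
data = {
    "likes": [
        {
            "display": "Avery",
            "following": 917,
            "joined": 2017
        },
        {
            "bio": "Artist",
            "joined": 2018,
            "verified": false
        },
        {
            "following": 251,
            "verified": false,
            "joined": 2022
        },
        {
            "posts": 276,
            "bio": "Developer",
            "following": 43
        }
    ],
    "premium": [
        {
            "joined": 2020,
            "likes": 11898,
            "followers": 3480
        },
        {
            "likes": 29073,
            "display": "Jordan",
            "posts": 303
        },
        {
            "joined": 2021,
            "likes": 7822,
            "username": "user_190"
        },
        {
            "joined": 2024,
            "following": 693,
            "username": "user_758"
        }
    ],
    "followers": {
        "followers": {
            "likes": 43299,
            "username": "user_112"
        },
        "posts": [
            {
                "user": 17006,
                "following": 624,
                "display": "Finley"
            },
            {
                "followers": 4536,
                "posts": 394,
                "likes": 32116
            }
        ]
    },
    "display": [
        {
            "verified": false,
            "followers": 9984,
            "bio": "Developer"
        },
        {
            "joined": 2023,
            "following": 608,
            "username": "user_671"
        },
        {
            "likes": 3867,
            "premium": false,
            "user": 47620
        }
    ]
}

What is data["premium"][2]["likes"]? 7822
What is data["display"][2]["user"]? 47620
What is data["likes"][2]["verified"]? False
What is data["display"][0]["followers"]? 9984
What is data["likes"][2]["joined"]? 2022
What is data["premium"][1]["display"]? "Jordan"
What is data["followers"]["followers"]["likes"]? 43299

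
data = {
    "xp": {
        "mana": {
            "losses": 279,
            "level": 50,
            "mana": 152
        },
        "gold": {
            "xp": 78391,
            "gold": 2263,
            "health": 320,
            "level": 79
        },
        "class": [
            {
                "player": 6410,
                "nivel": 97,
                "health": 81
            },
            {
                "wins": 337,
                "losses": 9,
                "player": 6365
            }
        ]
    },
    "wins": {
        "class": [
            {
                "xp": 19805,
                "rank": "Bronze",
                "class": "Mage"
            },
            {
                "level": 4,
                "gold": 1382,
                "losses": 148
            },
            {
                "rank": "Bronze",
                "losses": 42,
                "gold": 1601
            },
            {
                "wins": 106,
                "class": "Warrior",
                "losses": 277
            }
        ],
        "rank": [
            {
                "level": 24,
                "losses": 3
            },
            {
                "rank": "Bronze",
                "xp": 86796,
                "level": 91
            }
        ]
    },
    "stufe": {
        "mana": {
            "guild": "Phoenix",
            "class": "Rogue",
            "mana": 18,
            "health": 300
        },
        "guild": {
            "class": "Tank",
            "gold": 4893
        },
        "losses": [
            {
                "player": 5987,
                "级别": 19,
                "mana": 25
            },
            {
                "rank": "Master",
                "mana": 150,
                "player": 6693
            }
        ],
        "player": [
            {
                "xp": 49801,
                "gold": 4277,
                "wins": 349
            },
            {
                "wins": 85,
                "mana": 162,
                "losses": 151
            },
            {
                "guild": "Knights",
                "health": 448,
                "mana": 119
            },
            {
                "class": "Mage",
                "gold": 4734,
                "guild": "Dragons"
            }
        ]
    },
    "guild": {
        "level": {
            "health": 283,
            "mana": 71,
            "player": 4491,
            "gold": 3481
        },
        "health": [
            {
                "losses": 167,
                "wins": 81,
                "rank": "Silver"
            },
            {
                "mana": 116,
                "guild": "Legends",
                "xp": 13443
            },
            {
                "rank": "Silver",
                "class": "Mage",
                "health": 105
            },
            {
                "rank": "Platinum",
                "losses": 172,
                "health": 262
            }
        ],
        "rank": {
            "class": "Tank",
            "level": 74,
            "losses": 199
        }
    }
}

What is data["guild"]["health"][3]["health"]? 262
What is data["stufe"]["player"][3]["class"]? "Mage"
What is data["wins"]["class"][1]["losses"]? 148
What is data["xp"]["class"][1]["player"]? 6365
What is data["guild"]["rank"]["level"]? 74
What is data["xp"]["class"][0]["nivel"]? 97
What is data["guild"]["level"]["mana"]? 71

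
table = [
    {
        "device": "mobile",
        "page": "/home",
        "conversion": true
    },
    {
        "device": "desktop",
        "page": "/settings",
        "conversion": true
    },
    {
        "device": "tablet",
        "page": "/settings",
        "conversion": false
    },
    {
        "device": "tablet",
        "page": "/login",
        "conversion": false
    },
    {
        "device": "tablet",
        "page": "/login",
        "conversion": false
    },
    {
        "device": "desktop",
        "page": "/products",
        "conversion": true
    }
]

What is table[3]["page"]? "/login"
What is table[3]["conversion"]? False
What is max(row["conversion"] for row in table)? True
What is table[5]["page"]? "/products"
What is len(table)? 6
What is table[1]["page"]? "/settings"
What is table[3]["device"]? "tablet"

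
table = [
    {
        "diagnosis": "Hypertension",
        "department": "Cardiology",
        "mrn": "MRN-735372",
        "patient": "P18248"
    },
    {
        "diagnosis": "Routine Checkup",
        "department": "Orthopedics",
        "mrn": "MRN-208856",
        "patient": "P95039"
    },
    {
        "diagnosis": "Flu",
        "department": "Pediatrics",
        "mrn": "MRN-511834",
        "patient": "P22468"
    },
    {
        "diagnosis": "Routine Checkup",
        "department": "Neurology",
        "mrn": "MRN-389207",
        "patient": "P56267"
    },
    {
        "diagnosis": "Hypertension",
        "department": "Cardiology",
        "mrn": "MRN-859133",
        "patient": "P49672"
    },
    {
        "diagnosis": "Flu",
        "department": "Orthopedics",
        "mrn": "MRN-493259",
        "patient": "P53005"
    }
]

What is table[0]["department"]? "Cardiology"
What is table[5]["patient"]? "P53005"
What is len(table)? 6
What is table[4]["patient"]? "P49672"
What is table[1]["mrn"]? "MRN-208856"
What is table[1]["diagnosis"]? "Routine Checkup"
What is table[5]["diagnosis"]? "Flu"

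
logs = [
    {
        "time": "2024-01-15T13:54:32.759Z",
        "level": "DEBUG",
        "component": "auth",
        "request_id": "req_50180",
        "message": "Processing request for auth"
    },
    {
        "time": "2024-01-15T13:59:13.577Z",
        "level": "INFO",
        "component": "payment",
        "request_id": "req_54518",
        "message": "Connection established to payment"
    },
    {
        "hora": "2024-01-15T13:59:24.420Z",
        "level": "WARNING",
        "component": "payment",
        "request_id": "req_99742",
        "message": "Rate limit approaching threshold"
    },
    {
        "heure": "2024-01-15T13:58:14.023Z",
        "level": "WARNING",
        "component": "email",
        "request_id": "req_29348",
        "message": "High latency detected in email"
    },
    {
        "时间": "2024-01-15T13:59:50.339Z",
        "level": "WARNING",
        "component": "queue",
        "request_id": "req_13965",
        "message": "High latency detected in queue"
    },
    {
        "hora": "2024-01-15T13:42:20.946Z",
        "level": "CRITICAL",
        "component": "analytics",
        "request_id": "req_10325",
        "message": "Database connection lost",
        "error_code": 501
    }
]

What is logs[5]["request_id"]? "req_10325"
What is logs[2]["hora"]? "2024-01-15T13:59:24.420Z"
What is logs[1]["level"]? "INFO"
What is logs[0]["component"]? "auth"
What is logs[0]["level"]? "DEBUG"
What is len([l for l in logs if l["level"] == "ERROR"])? 0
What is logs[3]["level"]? "WARNING"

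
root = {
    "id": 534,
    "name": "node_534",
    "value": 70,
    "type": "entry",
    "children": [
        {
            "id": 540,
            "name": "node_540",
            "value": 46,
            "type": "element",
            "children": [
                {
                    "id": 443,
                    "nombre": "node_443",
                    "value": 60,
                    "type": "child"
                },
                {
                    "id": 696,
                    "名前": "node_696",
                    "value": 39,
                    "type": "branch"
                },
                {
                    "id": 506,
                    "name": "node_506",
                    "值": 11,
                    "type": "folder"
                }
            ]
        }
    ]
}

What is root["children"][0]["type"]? "element"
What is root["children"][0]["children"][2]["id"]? 506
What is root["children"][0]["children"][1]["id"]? 696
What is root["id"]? 534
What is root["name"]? "node_534"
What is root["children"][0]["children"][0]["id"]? 443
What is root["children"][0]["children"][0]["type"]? "child"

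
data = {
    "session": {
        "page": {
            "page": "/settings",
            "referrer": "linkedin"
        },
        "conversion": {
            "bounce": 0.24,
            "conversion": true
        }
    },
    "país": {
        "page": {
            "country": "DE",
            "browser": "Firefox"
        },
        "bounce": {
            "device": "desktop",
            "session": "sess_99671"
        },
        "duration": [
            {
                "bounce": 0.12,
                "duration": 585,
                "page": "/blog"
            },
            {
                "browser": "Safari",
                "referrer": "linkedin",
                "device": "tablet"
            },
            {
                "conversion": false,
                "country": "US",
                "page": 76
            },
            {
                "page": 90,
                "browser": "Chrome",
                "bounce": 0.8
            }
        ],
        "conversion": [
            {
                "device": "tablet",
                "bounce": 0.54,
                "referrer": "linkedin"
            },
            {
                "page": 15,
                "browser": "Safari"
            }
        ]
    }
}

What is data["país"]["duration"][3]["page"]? 90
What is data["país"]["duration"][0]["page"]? "/blog"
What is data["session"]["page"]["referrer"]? "linkedin"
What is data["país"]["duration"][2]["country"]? "US"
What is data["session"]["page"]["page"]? "/settings"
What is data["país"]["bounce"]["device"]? "desktop"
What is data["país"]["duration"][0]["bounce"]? 0.12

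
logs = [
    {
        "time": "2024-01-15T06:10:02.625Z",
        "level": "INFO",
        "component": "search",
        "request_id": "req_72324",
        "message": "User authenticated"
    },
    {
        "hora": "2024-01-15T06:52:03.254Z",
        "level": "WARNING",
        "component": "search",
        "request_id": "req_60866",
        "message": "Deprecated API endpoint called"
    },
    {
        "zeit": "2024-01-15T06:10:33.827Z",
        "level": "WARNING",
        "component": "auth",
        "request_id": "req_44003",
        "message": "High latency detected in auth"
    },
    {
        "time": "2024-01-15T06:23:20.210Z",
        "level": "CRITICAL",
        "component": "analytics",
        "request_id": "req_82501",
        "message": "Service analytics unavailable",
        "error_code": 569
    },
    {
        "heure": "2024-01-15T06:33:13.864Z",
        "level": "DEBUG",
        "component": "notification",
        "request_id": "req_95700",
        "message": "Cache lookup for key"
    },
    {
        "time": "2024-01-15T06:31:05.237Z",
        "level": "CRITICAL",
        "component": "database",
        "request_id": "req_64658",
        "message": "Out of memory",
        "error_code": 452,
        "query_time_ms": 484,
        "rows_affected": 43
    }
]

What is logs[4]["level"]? "DEBUG"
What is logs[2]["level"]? "WARNING"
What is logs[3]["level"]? "CRITICAL"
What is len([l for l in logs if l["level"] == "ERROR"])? 0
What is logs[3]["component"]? "analytics"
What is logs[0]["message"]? "User authenticated"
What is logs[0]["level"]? "INFO"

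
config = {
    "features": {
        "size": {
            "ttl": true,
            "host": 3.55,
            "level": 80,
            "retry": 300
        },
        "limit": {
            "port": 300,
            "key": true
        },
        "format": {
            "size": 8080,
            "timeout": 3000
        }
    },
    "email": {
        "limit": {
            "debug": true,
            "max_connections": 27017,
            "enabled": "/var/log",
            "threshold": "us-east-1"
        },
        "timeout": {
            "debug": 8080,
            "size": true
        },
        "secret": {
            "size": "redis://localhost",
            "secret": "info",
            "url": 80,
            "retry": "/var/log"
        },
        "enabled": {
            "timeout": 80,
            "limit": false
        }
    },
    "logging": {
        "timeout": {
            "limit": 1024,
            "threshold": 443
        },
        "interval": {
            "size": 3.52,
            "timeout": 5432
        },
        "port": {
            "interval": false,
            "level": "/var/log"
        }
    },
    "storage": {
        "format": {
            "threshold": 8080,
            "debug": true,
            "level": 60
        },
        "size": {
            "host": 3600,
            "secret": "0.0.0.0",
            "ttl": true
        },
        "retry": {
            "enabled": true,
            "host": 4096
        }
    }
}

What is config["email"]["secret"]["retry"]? "/var/log"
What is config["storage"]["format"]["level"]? 60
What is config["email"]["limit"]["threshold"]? "us-east-1"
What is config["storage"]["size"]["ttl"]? True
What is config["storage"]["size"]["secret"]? "0.0.0.0"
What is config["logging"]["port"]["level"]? "/var/log"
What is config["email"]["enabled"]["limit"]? False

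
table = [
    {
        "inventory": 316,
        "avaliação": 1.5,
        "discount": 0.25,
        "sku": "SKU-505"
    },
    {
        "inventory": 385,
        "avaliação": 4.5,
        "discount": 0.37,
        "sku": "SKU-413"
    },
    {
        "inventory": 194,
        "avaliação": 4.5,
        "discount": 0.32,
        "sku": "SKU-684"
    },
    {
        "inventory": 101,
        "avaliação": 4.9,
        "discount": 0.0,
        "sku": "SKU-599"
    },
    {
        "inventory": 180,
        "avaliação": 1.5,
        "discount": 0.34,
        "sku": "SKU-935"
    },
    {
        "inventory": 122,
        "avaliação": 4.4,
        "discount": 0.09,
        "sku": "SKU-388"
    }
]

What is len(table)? 6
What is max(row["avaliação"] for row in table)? 4.9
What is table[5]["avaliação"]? 4.4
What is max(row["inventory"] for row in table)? 385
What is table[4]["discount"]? 0.34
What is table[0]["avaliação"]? 1.5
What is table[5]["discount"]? 0.09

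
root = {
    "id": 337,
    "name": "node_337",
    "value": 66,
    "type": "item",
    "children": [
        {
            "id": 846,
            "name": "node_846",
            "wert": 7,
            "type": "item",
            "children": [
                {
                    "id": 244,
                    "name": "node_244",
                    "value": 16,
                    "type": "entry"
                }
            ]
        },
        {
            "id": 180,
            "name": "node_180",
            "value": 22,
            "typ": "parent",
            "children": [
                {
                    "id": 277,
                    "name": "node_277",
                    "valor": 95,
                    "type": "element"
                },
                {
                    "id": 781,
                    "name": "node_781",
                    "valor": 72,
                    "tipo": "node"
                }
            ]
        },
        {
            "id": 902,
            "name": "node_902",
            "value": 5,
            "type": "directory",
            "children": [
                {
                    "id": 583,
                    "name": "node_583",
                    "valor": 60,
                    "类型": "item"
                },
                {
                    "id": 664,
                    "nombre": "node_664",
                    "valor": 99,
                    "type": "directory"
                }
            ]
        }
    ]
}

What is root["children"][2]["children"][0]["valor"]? 60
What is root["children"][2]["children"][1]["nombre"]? "node_664"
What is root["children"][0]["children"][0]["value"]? 16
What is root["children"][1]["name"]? "node_180"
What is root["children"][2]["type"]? "directory"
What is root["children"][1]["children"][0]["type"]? "element"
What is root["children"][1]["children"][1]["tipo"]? "node"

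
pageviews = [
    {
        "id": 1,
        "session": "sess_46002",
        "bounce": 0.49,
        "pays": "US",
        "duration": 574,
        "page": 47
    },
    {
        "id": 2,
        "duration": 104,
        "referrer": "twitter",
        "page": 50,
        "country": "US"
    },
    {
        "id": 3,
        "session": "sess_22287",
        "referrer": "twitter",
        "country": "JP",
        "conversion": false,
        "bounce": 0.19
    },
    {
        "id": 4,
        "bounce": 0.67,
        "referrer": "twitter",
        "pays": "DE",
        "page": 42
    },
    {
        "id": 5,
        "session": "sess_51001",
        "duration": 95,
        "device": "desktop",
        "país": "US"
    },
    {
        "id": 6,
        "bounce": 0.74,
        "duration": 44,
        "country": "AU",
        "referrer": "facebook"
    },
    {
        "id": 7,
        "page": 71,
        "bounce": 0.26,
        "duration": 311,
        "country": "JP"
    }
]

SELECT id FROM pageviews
[1, 2, 3, 4, 5, 6, 7]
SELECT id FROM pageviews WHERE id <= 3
[1, 2, 3]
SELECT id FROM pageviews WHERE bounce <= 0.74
[1, 3, 4, 6, 7]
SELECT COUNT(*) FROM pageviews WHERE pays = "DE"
1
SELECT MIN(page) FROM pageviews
42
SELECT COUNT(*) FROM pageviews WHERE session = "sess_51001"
1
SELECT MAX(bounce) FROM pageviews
0.74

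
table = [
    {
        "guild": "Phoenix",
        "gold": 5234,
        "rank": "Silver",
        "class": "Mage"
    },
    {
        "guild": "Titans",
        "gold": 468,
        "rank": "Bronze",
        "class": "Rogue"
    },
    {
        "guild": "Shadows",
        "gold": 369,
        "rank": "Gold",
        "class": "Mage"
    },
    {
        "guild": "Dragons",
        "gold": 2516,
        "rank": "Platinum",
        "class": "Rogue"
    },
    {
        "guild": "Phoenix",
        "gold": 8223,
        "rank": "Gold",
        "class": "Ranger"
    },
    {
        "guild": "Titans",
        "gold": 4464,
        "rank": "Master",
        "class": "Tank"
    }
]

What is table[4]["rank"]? "Gold"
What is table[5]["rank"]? "Master"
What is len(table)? 6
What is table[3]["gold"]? 2516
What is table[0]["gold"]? 5234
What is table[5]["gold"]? 4464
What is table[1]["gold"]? 468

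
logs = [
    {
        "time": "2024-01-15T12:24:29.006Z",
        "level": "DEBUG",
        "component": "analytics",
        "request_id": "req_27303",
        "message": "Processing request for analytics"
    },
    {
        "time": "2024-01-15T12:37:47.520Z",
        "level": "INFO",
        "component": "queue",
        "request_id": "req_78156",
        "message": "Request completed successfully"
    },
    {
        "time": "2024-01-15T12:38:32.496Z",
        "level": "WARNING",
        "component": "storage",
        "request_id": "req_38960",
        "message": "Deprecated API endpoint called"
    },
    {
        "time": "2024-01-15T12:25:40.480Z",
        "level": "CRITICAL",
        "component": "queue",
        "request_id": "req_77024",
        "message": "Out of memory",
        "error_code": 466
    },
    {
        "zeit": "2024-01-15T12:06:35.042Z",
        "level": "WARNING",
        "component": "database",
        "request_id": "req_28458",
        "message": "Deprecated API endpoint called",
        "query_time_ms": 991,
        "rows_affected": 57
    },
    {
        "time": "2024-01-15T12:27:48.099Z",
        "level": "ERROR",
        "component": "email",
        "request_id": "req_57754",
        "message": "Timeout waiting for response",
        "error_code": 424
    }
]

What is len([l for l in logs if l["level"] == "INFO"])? 1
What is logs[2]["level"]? "WARNING"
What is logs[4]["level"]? "WARNING"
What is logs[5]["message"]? "Timeout waiting for response"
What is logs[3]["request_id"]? "req_77024"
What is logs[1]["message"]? "Request completed successfully"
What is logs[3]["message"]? "Out of memory"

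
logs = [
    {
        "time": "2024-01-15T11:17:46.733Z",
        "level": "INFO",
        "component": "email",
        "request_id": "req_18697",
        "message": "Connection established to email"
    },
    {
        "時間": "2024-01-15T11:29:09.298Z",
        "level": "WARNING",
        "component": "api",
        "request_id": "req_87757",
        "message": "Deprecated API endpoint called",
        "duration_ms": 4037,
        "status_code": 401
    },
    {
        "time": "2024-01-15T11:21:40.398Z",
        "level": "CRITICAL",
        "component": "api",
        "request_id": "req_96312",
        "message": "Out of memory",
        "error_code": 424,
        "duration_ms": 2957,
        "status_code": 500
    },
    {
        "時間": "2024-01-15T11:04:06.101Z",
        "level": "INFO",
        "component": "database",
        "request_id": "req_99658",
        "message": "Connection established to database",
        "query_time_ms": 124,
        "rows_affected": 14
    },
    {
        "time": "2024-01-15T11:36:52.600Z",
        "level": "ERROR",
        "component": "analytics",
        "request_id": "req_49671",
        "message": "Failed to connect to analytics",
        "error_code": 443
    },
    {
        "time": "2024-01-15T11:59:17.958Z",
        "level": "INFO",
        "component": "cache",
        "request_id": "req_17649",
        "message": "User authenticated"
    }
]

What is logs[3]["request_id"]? "req_99658"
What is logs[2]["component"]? "api"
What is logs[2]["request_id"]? "req_96312"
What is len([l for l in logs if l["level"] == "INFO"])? 3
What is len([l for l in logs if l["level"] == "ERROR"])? 1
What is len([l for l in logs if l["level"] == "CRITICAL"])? 1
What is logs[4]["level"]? "ERROR"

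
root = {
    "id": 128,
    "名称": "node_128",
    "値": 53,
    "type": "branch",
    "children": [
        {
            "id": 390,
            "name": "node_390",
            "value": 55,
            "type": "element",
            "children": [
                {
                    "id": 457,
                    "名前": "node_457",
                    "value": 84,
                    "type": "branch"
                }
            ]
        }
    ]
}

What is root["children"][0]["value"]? 55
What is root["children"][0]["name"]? "node_390"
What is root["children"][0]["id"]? 390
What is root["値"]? 53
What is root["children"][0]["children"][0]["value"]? 84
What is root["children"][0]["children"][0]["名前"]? "node_457"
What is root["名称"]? "node_128"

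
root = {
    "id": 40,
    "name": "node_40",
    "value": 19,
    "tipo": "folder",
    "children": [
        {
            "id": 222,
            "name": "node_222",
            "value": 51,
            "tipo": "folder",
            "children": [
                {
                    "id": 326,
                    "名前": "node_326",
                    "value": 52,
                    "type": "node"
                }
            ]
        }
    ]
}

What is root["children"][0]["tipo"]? "folder"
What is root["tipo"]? "folder"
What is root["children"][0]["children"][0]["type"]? "node"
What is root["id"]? 40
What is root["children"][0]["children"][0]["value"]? 52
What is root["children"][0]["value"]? 51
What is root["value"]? 19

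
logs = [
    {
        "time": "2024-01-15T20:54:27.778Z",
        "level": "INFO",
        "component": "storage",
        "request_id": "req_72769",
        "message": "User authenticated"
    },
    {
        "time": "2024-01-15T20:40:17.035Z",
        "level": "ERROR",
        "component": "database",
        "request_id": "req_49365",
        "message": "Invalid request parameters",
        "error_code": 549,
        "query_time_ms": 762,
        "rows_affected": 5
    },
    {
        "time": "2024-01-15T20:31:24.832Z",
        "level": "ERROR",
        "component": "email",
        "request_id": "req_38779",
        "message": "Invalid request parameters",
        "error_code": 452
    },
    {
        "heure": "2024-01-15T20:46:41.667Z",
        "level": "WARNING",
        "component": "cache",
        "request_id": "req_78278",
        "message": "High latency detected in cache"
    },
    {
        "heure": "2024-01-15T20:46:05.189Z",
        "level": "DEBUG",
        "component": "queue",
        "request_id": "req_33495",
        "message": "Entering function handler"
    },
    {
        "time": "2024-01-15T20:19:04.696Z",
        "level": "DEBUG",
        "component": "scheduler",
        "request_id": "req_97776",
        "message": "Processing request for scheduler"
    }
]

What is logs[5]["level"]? "DEBUG"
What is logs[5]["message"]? "Processing request for scheduler"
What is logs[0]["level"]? "INFO"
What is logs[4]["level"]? "DEBUG"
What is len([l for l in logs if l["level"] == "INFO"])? 1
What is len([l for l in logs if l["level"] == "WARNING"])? 1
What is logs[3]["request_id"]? "req_78278"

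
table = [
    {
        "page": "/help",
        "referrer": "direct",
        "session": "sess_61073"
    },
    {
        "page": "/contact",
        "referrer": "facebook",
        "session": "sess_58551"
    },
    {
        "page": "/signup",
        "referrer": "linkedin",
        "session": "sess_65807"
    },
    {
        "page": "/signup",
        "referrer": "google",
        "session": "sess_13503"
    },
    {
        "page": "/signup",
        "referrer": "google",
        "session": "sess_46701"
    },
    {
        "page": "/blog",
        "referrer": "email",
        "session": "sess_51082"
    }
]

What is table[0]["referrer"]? "direct"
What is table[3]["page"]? "/signup"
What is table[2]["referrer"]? "linkedin"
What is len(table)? 6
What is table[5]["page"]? "/blog"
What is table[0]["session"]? "sess_61073"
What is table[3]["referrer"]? "google"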